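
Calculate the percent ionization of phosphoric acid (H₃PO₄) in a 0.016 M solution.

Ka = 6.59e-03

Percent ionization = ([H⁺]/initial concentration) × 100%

Using Ka equilibrium: x² + Ka×x - Ka×C = 0. Solving: [H⁺] = 7.4891e-03. Percent = (7.4891e-03/0.016) × 100

Percent ionization = 46.8%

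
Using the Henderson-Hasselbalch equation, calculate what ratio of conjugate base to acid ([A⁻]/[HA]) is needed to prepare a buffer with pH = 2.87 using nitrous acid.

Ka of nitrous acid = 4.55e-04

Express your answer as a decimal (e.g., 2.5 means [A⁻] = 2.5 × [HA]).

pKa = -log(4.55e-04) = 3.3420. pH = pKa + log([A⁻]/[HA]), so log([A⁻]/[HA]) = pH − pKa = 2.87 − 3.3420 = -0.4720. [A⁻]/[HA] = 10^(-0.4720) = 0.337

[A⁻]/[HA] = 0.337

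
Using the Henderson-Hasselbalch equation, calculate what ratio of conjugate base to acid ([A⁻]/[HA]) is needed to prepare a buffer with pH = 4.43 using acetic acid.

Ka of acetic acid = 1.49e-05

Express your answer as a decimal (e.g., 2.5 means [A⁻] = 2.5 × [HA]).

pKa = -log(1.49e-05) = 4.8268. pH = pKa + log([A⁻]/[HA]), so log([A⁻]/[HA]) = pH − pKa = 4.43 − 4.8268 = -0.3968. [A⁻]/[HA] = 10^(-0.3968) = 0.401

[A⁻]/[HA] = 0.401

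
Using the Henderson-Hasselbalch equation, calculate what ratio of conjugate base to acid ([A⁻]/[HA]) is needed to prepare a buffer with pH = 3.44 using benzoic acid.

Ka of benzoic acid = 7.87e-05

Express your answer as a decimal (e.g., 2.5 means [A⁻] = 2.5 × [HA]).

pKa = -log(7.87e-05) = 4.1040. pH = pKa + log([A⁻]/[HA]), so log([A⁻]/[HA]) = pH − pKa = 3.44 − 4.1040 = -0.6640. [A⁻]/[HA] = 10^(-0.6640) = 0.217

[A⁻]/[HA] = 0.217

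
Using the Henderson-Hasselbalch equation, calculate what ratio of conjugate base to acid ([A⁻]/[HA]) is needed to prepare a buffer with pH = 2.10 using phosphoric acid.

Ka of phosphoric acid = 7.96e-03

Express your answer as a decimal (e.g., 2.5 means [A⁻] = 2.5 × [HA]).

pKa = -log(7.96e-03) = 2.0991. pH = pKa + log([A⁻]/[HA]), so log([A⁻]/[HA]) = pH − pKa = 2.10 − 2.0991 = 0.0009. [A⁻]/[HA] = 10^(0.0009) = 1.00

[A⁻]/[HA] = 1.00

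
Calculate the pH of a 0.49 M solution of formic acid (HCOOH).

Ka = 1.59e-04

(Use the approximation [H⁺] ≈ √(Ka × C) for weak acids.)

[H⁺] = √(Ka × C) = √(1.59e-04 × 0.49) = 8.8267e-03. pH = -log(8.8267e-03)

pH = 2.05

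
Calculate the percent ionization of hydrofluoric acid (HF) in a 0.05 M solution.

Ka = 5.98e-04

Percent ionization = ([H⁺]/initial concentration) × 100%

Using Ka equilibrium: x² + Ka×x - Ka×C = 0. Solving: [H⁺] = 5.1773e-03. Percent = (5.1773e-03/0.05) × 100

Percent ionization = 10.4%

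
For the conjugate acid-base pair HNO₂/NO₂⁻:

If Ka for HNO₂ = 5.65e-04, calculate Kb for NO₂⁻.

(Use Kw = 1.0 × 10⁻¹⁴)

For a conjugate pair Ka × Kb = Kw, so Kb = Kw/Ka = 1.0 × 10⁻¹⁴ / 5.65e-04 = 1.77e-11.

K_b = 1.77e-11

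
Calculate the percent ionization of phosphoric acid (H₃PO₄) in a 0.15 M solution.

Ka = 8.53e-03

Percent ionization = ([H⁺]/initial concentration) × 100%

Using Ka equilibrium: x² + Ka×x - Ka×C = 0. Solving: [H⁺] = 3.1758e-02. Percent = (3.1758e-02/0.15) × 100

Percent ionization = 21.2%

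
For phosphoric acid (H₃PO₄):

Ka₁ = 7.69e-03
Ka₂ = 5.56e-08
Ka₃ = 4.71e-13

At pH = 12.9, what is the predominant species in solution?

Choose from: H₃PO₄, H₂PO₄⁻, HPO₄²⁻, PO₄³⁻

pKa₁ = 2.11, pKa₂ = 7.25, pKa₃ = 12.33. For a polyprotic acid the predominant species crosses at each pKa: below pKa_n the protonated form dominates, above it the deprotonated form does. At pH = 12.9, the predominant species is PO₄³⁻.

PO₄³⁻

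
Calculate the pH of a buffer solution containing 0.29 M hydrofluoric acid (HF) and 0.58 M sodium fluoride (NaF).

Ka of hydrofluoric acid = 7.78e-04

pKa = -log(7.78e-04) = 3.11. pH = pKa + log([A⁻]/[HA]) = 3.11 + log(0.58/0.29)

pH = 3.41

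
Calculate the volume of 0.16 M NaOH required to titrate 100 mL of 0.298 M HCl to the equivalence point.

At equivalence: moles acid = moles base. moles HCl = 0.298 × 100/1000 = 0.0298 mol. V_base = moles / 0.16 × 1000 = 186.2 mL.

V_{base} = 186.2 mL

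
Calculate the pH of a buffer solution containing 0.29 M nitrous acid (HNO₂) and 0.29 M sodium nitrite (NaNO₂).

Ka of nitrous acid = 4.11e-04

pKa = -log(4.11e-04) = 3.39. pH = pKa + log([A⁻]/[HA]) = 3.39 + log(0.29/0.29)

pH = 3.39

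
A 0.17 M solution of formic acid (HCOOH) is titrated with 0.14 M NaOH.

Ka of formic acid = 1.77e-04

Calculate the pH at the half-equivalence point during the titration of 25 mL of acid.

At half-equivalence [HA] = [A⁻], so Henderson-Hasselbalch gives pH = pKa = -log(1.77e-04) = 3.75.

pH = pKa = 3.75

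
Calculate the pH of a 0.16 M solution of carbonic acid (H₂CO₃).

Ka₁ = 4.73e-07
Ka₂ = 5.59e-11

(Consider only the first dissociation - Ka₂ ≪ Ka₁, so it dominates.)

First dissociation dominates. From Ka₁ = [H⁺][HA⁻]/[H₂A], x² + Ka₁·x − Ka₁·C = 0 with C = 0.16 M and Ka₁ = 4.73e-07. Solving: [H⁺] = (−Ka₁ + √(Ka₁² + 4·Ka₁·C)) / 2 = 2.7486e-04 M. pH = -log(2.7486e-04) = 3.56.

pH = 3.56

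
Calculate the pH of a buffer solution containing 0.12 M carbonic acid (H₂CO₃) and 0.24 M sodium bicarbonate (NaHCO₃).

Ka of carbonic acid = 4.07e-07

pKa = -log(4.07e-07) = 6.39. pH = pKa + log([A⁻]/[HA]) = 6.39 + log(0.24/0.12)

pH = 6.69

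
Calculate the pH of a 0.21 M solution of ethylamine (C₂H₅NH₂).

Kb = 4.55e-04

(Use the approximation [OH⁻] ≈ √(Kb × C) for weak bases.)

[OH⁻] = √(Kb × C) = √(4.55e-04 × 0.21) = 9.7750e-03. pOH = 2.01, pH = 14 - pOH

pH = 11.99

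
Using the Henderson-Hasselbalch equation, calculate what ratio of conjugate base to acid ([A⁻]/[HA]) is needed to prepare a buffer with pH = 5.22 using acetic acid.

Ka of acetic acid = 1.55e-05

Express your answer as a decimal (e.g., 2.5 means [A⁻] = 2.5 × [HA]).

pKa = -log(1.55e-05) = 4.8097. pH = pKa + log([A⁻]/[HA]), so log([A⁻]/[HA]) = pH − pKa = 5.22 − 4.8097 = 0.4103. [A⁻]/[HA] = 10^(0.4103) = 2.57

[A⁻]/[HA] = 2.57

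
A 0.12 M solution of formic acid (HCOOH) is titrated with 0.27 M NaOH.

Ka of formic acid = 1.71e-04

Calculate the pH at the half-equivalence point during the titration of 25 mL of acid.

At half-equivalence [HA] = [A⁻], so Henderson-Hasselbalch gives pH = pKa = -log(1.71e-04) = 3.77.

pH = pKa = 3.77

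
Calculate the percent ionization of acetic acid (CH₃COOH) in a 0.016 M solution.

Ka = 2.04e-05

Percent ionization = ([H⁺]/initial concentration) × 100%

Using Ka equilibrium: x² + Ka×x - Ka×C = 0. Solving: [H⁺] = 5.6121e-04. Percent = (5.6121e-04/0.016) × 100

Percent ionization = 3.51%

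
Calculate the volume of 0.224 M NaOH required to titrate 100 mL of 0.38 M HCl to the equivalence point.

At equivalence: moles acid = moles base. moles HCl = 0.38 × 100/1000 = 0.038 mol. V_base = moles / 0.224 × 1000 = 169.6 mL.

V_{base} = 169.6 mL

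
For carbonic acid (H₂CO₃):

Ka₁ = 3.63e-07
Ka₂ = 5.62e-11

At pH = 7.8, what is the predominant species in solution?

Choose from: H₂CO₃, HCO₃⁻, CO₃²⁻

pKa₁ = 6.44, pKa₂ = 10.25. For a polyprotic acid the predominant species crosses at each pKa: below pKa_n the protonated form dominates, above it the deprotonated form does. At pH = 7.8, the predominant species is HCO₃⁻.

HCO₃⁻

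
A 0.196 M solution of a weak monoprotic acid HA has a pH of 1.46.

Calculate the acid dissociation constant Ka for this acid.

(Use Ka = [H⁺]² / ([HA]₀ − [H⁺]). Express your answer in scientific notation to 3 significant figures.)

[H⁺] = 10^(−pH) = 10^(−1.46) = 3.467e-02 M. For HA ⇌ H⁺ + A⁻, Ka = [H⁺][A⁻]/[HA] = [H⁺]² / ([HA]₀ − [H⁺]) = (3.467e-02)² / (0.196 − 3.467e-02) = 7.45e-03.

K_a = 7.45e-03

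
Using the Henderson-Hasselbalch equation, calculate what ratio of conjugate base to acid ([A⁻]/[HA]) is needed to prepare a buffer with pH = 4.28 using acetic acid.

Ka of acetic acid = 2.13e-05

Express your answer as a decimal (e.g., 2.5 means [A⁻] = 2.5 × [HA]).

pKa = -log(2.13e-05) = 4.6716. pH = pKa + log([A⁻]/[HA]), so log([A⁻]/[HA]) = pH − pKa = 4.28 − 4.6716 = -0.3916. [A⁻]/[HA] = 10^(-0.3916) = 0.406

[A⁻]/[HA] = 0.406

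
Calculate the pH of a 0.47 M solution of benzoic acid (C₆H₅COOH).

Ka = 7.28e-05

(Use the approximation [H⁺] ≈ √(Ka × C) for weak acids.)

[H⁺] = √(Ka × C) = √(7.28e-05 × 0.47) = 5.8494e-03. pH = -log(5.8494e-03)

pH = 2.23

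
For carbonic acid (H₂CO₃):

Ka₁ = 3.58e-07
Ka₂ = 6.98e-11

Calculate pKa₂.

pKa₂ = -log(Ka₂) = -log(6.98e-11) = 10.16.

pK_{a2} = 10.16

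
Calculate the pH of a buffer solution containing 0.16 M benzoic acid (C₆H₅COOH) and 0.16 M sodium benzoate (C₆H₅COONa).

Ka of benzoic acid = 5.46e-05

pKa = -log(5.46e-05) = 4.26. pH = pKa + log([A⁻]/[HA]) = 4.26 + log(0.16/0.16)

pH = 4.26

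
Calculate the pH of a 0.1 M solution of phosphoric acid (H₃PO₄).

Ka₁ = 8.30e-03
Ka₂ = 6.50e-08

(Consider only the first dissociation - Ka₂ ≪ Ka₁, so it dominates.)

First dissociation dominates. From Ka₁ = [H⁺][HA⁻]/[H₂A], x² + Ka₁·x − Ka₁·C = 0 with C = 0.1 M and Ka₁ = 8.30e-03. Solving: [H⁺] = (−Ka₁ + √(Ka₁² + 4·Ka₁·C)) / 2 = 2.4957e-02 M. pH = -log(2.4957e-02) = 1.60.

pH = 1.60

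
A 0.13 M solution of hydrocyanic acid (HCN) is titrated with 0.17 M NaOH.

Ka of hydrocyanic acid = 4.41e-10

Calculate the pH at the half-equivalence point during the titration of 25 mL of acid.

At half-equivalence [HA] = [A⁻], so Henderson-Hasselbalch gives pH = pKa = -log(4.41e-10) = 9.36.

pH = pKa = 9.36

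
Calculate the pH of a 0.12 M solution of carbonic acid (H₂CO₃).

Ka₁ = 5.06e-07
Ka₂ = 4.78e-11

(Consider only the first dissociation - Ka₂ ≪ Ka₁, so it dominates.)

First dissociation dominates. From Ka₁ = [H⁺][HA⁻]/[H₂A], x² + Ka₁·x − Ka₁·C = 0 with C = 0.12 M and Ka₁ = 5.06e-07. Solving: [H⁺] = (−Ka₁ + √(Ka₁² + 4·Ka₁·C)) / 2 = 2.4616e-04 M. pH = -log(2.4616e-04) = 3.61.

pH = 3.61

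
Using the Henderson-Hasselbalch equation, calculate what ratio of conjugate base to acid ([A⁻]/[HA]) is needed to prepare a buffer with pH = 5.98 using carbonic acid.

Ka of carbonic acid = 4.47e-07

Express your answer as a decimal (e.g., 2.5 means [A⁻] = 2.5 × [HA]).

pKa = -log(4.47e-07) = 6.3497. pH = pKa + log([A⁻]/[HA]), so log([A⁻]/[HA]) = pH − pKa = 5.98 − 6.3497 = -0.3697. [A⁻]/[HA] = 10^(-0.3697) = 0.427

[A⁻]/[HA] = 0.427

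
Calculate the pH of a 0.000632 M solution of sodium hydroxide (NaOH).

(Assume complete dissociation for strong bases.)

[OH⁻] = 0.000632 M for strong base. pOH = -log[OH⁻] = 3.20, pH = 14 - pOH

pH = 10.80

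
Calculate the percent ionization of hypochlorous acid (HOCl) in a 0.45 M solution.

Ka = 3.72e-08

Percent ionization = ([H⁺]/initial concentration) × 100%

Using Ka equilibrium: x² + Ka×x - Ka×C = 0. Solving: [H⁺] = 1.2936e-04. Percent = (1.2936e-04/0.45) × 100

Percent ionization = 0.0287%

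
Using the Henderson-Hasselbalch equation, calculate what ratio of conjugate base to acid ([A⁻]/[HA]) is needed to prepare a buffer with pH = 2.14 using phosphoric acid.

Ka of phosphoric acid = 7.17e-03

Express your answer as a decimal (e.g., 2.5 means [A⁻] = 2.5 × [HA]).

pKa = -log(7.17e-03) = 2.1445. pH = pKa + log([A⁻]/[HA]), so log([A⁻]/[HA]) = pH − pKa = 2.14 − 2.1445 = -0.0045. [A⁻]/[HA] = 10^(-0.0045) = 0.990

[A⁻]/[HA] = 0.990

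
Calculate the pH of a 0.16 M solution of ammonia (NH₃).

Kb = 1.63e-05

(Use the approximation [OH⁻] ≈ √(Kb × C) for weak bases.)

[OH⁻] = √(Kb × C) = √(1.63e-05 × 0.16) = 1.6149e-03. pOH = 2.79, pH = 14 - pOH

pH = 11.21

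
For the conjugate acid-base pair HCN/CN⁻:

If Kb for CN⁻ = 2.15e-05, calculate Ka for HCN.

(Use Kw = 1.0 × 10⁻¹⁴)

For a conjugate pair Ka × Kb = Kw, so Ka = Kw/Kb = 1.0 × 10⁻¹⁴ / 2.15e-05 = 4.65e-10.

K_a = 4.65e-10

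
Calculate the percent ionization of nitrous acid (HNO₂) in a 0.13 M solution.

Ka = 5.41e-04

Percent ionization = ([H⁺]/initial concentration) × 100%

Using Ka equilibrium: x² + Ka×x - Ka×C = 0. Solving: [H⁺] = 8.1202e-03. Percent = (8.1202e-03/0.13) × 100

Percent ionization = 6.25%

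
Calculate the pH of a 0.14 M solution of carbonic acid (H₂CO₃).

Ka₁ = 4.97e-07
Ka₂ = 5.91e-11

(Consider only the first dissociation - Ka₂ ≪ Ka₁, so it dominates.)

First dissociation dominates. From Ka₁ = [H⁺][HA⁻]/[H₂A], x² + Ka₁·x − Ka₁·C = 0 with C = 0.14 M and Ka₁ = 4.97e-07. Solving: [H⁺] = (−Ka₁ + √(Ka₁² + 4·Ka₁·C)) / 2 = 2.6353e-04 M. pH = -log(2.6353e-04) = 3.58.

pH = 3.58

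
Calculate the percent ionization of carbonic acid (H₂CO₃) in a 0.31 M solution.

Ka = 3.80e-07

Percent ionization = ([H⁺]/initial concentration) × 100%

Using Ka equilibrium: x² + Ka×x - Ka×C = 0. Solving: [H⁺] = 3.4303e-04. Percent = (3.4303e-04/0.31) × 100

Percent ionization = 0.111%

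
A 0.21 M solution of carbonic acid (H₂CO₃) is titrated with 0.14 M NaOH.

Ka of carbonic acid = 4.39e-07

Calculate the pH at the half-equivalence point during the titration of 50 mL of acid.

At half-equivalence [HA] = [A⁻], so Henderson-Hasselbalch gives pH = pKa = -log(4.39e-07) = 6.36.

pH = pKa = 6.36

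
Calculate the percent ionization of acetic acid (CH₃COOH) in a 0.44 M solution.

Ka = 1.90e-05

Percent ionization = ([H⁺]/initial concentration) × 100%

Using Ka equilibrium: x² + Ka×x - Ka×C = 0. Solving: [H⁺] = 2.8819e-03. Percent = (2.8819e-03/0.44) × 100

Percent ionization = 0.655%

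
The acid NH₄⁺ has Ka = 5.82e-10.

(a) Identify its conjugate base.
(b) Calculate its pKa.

(a) The conjugate base is formed by removing one H⁺ from NH₄⁺, giving NH₃. (b) pKa = -log(Ka) = -log(5.82e-10) = 9.24.

Conjugate base: NH₃; pK_a = 9.24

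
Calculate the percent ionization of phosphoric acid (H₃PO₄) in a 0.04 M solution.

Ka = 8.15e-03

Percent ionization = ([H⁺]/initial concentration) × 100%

Using Ka equilibrium: x² + Ka×x - Ka×C = 0. Solving: [H⁺] = 1.4435e-02. Percent = (1.4435e-02/0.04) × 100

Percent ionization = 36.1%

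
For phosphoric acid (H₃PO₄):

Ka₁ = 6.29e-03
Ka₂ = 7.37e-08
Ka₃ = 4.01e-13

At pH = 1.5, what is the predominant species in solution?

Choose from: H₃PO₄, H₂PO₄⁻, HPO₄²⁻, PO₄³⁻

pKa₁ = 2.20, pKa₂ = 7.13, pKa₃ = 12.40. For a polyprotic acid the predominant species crosses at each pKa: below pKa_n the protonated form dominates, above it the deprotonated form does. At pH = 1.5, the predominant species is H₃PO₄.

H₃PO₄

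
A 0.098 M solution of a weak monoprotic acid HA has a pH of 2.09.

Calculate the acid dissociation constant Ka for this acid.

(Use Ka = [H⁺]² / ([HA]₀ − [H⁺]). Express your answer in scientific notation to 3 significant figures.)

[H⁺] = 10^(−pH) = 10^(−2.09) = 8.128e-03 M. For HA ⇌ H⁺ + A⁻, Ka = [H⁺][A⁻]/[HA] = [H⁺]² / ([HA]₀ − [H⁺]) = (8.128e-03)² / (0.098 − 8.128e-03) = 7.35e-04.

K_a = 7.35e-04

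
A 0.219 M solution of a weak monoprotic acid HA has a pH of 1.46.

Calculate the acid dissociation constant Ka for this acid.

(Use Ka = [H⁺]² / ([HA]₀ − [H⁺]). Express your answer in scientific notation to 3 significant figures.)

[H⁺] = 10^(−pH) = 10^(−1.46) = 3.467e-02 M. For HA ⇌ H⁺ + A⁻, Ka = [H⁺][A⁻]/[HA] = [H⁺]² / ([HA]₀ − [H⁺]) = (3.467e-02)² / (0.219 − 3.467e-02) = 6.52e-03.

K_a = 6.52e-03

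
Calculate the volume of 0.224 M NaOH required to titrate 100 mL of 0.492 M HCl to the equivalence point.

At equivalence: moles acid = moles base. moles HCl = 0.492 × 100/1000 = 0.0492 mol. V_base = moles / 0.224 × 1000 = 219.6 mL.

V_{base} = 219.6 mL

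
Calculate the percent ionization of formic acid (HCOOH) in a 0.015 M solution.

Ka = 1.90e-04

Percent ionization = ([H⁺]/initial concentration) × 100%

Using Ka equilibrium: x² + Ka×x - Ka×C = 0. Solving: [H⁺] = 1.5959e-03. Percent = (1.5959e-03/0.015) × 100

Percent ionization = 10.6%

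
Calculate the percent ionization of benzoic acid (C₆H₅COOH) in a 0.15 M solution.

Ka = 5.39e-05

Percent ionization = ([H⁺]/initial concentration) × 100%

Using Ka equilibrium: x² + Ka×x - Ka×C = 0. Solving: [H⁺] = 2.8166e-03. Percent = (2.8166e-03/0.15) × 100

Percent ionization = 1.88%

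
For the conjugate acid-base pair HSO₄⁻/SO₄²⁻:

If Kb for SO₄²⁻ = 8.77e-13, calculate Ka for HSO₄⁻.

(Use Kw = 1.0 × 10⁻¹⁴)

For a conjugate pair Ka × Kb = Kw, so Ka = Kw/Kb = 1.0 × 10⁻¹⁴ / 8.77e-13 = 1.14e-02.

K_a = 1.14e-02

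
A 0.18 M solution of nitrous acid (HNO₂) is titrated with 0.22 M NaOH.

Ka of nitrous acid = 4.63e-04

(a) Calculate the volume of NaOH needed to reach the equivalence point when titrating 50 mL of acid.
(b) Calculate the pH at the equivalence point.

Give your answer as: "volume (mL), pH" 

moles acid = 0.18 × 50/1000 = 0.009 mol; V_base = moles/0.22 × 1000 = 40.9 mL. At equivalence only the conjugate base is present: [A⁻] = 0.009/0.091 = 9.9000e-02 M. Kb = Kw/Ka = 2.16e-11; [OH⁻] = √(Kb × [A⁻]) = 1.4623e-06; pOH = 5.83; pH = 14 - pOH = 8.17.

V = 40.9 mL, pH = 8.17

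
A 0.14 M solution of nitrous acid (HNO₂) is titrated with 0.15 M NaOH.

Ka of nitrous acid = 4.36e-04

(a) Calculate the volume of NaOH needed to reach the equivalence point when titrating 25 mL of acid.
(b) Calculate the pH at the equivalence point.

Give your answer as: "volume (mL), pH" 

moles acid = 0.14 × 25/1000 = 0.0035 mol; V_base = moles/0.15 × 1000 = 23.3 mL. At equivalence only the conjugate base is present: [A⁻] = 0.0035/0.048 = 7.2414e-02 M. Kb = Kw/Ka = 2.29e-11; [OH⁻] = √(Kb × [A⁻]) = 1.2887e-06; pOH = 5.89; pH = 14 - pOH = 8.11.

V = 23.3 mL, pH = 8.11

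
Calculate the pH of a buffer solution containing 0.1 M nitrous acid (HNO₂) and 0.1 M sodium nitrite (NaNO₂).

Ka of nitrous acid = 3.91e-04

pKa = -log(3.91e-04) = 3.41. pH = pKa + log([A⁻]/[HA]) = 3.41 + log(0.1/0.1)

pH = 3.41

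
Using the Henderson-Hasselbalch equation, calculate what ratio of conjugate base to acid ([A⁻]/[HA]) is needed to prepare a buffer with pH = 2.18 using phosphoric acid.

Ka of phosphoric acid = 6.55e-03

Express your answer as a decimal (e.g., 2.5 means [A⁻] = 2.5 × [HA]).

pKa = -log(6.55e-03) = 2.1838. pH = pKa + log([A⁻]/[HA]), so log([A⁻]/[HA]) = pH − pKa = 2.18 − 2.1838 = -0.0038. [A⁻]/[HA] = 10^(-0.0038) = 0.991

[A⁻]/[HA] = 0.991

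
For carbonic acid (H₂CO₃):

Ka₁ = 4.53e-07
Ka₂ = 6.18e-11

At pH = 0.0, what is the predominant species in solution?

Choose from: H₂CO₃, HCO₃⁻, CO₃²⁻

pKa₁ = 6.34, pKa₂ = 10.21. For a polyprotic acid the predominant species crosses at each pKa: below pKa_n the protonated form dominates, above it the deprotonated form does. At pH = 0.0, the predominant species is H₂CO₃.

H₂CO₃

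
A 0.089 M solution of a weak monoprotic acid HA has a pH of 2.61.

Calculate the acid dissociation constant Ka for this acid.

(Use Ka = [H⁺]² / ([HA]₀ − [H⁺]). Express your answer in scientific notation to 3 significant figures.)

[H⁺] = 10^(−pH) = 10^(−2.61) = 2.455e-03 M. For HA ⇌ H⁺ + A⁻, Ka = [H⁺][A⁻]/[HA] = [H⁺]² / ([HA]₀ − [H⁺]) = (2.455e-03)² / (0.089 − 2.455e-03) = 6.96e-05.

K_a = 6.96e-05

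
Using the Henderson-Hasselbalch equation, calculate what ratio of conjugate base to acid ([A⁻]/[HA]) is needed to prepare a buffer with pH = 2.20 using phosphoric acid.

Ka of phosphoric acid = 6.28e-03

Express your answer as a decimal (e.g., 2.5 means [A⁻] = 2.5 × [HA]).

pKa = -log(6.28e-03) = 2.2020. pH = pKa + log([A⁻]/[HA]), so log([A⁻]/[HA]) = pH − pKa = 2.20 − 2.2020 = -0.0020. [A⁻]/[HA] = 10^(-0.0020) = 0.995

[A⁻]/[HA] = 0.995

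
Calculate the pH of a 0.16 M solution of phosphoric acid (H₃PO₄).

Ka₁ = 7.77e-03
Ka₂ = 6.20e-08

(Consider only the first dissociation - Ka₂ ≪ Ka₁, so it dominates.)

First dissociation dominates. From Ka₁ = [H⁺][HA⁻]/[H₂A], x² + Ka₁·x − Ka₁·C = 0 with C = 0.16 M and Ka₁ = 7.77e-03. Solving: [H⁺] = (−Ka₁ + √(Ka₁² + 4·Ka₁·C)) / 2 = 3.1587e-02 M. pH = -log(3.1587e-02) = 1.50.

pH = 1.50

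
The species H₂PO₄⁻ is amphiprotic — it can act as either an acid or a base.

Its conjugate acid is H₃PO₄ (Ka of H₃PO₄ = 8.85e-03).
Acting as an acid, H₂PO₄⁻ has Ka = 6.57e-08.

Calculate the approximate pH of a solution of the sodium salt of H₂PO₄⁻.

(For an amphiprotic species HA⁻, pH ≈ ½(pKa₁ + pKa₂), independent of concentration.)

pKa₁ = -log(8.85e-03) = 2.05; pKa₂ = -log(6.57e-08) = 7.18. For an amphiprotic species, pH ≈ ½(pKa₁ + pKa₂) = ½(2.05 + 7.18) = 4.62.

pH = 4.62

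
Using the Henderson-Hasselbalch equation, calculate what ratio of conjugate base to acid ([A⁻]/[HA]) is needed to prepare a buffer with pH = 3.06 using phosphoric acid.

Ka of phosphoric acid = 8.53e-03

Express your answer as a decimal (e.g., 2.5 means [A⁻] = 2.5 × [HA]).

pKa = -log(8.53e-03) = 2.0691. pH = pKa + log([A⁻]/[HA]), so log([A⁻]/[HA]) = pH − pKa = 3.06 − 2.0691 = 0.9909. [A⁻]/[HA] = 10^(0.9909) = 9.79

[A⁻]/[HA] = 9.79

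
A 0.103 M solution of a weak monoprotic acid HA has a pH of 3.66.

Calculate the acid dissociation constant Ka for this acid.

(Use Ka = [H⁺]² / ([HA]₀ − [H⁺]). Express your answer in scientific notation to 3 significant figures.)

[H⁺] = 10^(−pH) = 10^(−3.66) = 2.188e-04 M. For HA ⇌ H⁺ + A⁻, Ka = [H⁺][A⁻]/[HA] = [H⁺]² / ([HA]₀ − [H⁺]) = (2.188e-04)² / (0.103 − 2.188e-04) = 4.66e-07.

K_a = 4.66e-07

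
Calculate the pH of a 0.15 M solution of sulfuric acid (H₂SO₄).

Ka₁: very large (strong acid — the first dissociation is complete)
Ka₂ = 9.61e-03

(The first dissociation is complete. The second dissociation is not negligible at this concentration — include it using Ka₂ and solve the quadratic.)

First dissociation is complete: [H⁺]₀ = [HSO₄⁻]₀ = C = 0.15 M. Second dissociation HSO₄⁻ ⇌ H⁺ + SO₄²⁻: let x = [SO₄²⁻]. Ka₂ = (C + x)·x / (C − x) = 9.61e-03 → x² + (C + Ka₂)·x − Ka₂·C = 0 → x² + 0.15961·x − 1.442e-03 = 0. x = (−0.15961 + √(0.15961² + 4 × 1.442e-03)) / 2 = 8.5711e-03 M. [H⁺] = C + x = 0.15 + 8.5711e-03 = 1.5857e-01 M. pH = -log(1.5857e-01) = 0.80.

pH = 0.80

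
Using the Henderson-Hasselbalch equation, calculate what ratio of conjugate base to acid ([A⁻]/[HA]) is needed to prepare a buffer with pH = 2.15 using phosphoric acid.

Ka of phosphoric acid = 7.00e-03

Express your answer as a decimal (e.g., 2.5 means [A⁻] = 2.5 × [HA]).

pKa = -log(7.00e-03) = 2.1549. pH = pKa + log([A⁻]/[HA]), so log([A⁻]/[HA]) = pH − pKa = 2.15 − 2.1549 = -0.0049. [A⁻]/[HA] = 10^(-0.0049) = 0.989

[A⁻]/[HA] = 0.989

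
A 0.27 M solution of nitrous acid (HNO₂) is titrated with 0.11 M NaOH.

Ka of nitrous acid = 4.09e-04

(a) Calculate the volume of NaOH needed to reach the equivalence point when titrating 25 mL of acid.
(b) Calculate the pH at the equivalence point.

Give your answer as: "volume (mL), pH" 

moles acid = 0.27 × 25/1000 = 0.00675 mol; V_base = moles/0.11 × 1000 = 61.4 mL. At equivalence only the conjugate base is present: [A⁻] = 0.00675/0.086 = 7.8158e-02 M. Kb = Kw/Ka = 2.44e-11; [OH⁻] = √(Kb × [A⁻]) = 1.3824e-06; pOH = 5.86; pH = 14 - pOH = 8.14.

V = 61.4 mL, pH = 8.14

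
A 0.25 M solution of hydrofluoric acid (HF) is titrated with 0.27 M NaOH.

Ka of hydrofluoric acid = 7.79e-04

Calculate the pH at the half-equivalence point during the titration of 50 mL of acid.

At half-equivalence [HA] = [A⁻], so Henderson-Hasselbalch gives pH = pKa = -log(7.79e-04) = 3.11.

pH = pKa = 3.11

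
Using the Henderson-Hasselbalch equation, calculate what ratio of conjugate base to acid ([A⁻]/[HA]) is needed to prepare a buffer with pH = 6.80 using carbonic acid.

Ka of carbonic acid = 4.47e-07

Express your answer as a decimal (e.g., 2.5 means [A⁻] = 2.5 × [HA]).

pKa = -log(4.47e-07) = 6.3497. pH = pKa + log([A⁻]/[HA]), so log([A⁻]/[HA]) = pH − pKa = 6.80 − 6.3497 = 0.4503. [A⁻]/[HA] = 10^(0.4503) = 2.82

[A⁻]/[HA] = 2.82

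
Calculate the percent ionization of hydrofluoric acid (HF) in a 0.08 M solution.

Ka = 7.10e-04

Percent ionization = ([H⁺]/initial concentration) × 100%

Using Ka equilibrium: x² + Ka×x - Ka×C = 0. Solving: [H⁺] = 7.1899e-03. Percent = (7.1899e-03/0.08) × 100

Percent ionization = 8.99%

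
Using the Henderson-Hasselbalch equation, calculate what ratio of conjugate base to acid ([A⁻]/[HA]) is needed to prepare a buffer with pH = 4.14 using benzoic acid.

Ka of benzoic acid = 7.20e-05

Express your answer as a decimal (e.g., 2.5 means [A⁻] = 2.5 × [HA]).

pKa = -log(7.20e-05) = 4.1427. pH = pKa + log([A⁻]/[HA]), so log([A⁻]/[HA]) = pH − pKa = 4.14 − 4.1427 = -0.0027. [A⁻]/[HA] = 10^(-0.0027) = 0.994

[A⁻]/[HA] = 0.994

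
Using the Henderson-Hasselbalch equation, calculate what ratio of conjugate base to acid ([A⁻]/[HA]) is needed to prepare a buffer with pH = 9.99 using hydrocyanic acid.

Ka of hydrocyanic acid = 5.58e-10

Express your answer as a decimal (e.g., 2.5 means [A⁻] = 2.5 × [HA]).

pKa = -log(5.58e-10) = 9.2534. pH = pKa + log([A⁻]/[HA]), so log([A⁻]/[HA]) = pH − pKa = 9.99 − 9.2534 = 0.7366. [A⁻]/[HA] = 10^(0.7366) = 5.45

[A⁻]/[HA] = 5.45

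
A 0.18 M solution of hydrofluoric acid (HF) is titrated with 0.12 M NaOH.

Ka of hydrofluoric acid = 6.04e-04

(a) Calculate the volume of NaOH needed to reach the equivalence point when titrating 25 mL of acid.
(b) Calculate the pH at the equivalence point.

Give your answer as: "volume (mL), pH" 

moles acid = 0.18 × 25/1000 = 0.0045 mol; V_base = moles/0.12 × 1000 = 37.5 mL. At equivalence only the conjugate base is present: [A⁻] = 0.0045/0.062 = 7.2000e-02 M. Kb = Kw/Ka = 1.66e-11; [OH⁻] = √(Kb × [A⁻]) = 1.0918e-06; pOH = 5.96; pH = 14 - pOH = 8.04.

V = 37.5 mL, pH = 8.04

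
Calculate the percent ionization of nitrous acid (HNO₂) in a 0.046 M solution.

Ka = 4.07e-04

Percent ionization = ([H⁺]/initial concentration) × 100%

Using Ka equilibrium: x² + Ka×x - Ka×C = 0. Solving: [H⁺] = 4.1282e-03. Percent = (4.1282e-03/0.046) × 100

Percent ionization = 8.97%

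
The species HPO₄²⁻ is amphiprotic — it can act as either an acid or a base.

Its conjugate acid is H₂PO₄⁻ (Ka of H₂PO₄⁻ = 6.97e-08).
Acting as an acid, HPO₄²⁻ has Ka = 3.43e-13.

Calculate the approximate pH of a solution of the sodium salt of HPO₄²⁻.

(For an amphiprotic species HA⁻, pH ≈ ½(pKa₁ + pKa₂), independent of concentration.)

pKa₁ = -log(6.97e-08) = 7.16; pKa₂ = -log(3.43e-13) = 12.46. For an amphiprotic species, pH ≈ ½(pKa₁ + pKa₂) = ½(7.16 + 12.46) = 9.81.

pH = 9.81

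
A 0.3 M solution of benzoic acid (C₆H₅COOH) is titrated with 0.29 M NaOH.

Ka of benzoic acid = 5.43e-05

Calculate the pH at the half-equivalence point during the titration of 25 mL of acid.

At half-equivalence [HA] = [A⁻], so Henderson-Hasselbalch gives pH = pKa = -log(5.43e-05) = 4.27.

pH = pKa = 4.27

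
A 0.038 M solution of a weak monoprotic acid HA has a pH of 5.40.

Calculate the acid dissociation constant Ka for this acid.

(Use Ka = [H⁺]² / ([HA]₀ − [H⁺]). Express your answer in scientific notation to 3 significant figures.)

[H⁺] = 10^(−pH) = 10^(−5.40) = 3.981e-06 M. For HA ⇌ H⁺ + A⁻, Ka = [H⁺][A⁻]/[HA] = [H⁺]² / ([HA]₀ − [H⁺]) = (3.981e-06)² / (0.038 − 3.981e-06) = 4.17e-10.

K_a = 4.17e-10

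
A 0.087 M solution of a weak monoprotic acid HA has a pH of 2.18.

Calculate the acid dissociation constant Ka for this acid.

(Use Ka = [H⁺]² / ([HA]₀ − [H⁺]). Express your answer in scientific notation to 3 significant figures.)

[H⁺] = 10^(−pH) = 10^(−2.18) = 6.607e-03 M. For HA ⇌ H⁺ + A⁻, Ka = [H⁺][A⁻]/[HA] = [H⁺]² / ([HA]₀ − [H⁺]) = (6.607e-03)² / (0.087 − 6.607e-03) = 5.43e-04.

K_a = 5.43e-04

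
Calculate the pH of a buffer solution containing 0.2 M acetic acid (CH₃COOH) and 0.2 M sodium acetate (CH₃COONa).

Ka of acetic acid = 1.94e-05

pKa = -log(1.94e-05) = 4.71. pH = pKa + log([A⁻]/[HA]) = 4.71 + log(0.2/0.2)

pH = 4.71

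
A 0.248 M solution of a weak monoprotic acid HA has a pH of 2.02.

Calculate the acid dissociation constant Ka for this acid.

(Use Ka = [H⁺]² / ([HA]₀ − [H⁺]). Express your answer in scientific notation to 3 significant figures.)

[H⁺] = 10^(−pH) = 10^(−2.02) = 9.550e-03 M. For HA ⇌ H⁺ + A⁻, Ka = [H⁺][A⁻]/[HA] = [H⁺]² / ([HA]₀ − [H⁺]) = (9.550e-03)² / (0.248 − 9.550e-03) = 3.82e-04.

K_a = 3.82e-04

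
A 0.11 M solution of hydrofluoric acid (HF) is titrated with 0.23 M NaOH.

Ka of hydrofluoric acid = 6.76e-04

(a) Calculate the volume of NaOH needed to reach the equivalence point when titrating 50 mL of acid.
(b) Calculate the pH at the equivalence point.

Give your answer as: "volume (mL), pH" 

moles acid = 0.11 × 50/1000 = 0.0055 mol; V_base = moles/0.23 × 1000 = 23.9 mL. At equivalence only the conjugate base is present: [A⁻] = 0.0055/0.074 = 7.4412e-02 M. Kb = Kw/Ka = 1.48e-11; [OH⁻] = √(Kb × [A⁻]) = 1.0492e-06; pOH = 5.98; pH = 14 - pOH = 8.02.

V = 23.9 mL, pH = 8.02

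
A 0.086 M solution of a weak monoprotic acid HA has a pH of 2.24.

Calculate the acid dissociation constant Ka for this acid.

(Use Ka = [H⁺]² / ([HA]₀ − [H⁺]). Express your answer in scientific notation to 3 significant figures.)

[H⁺] = 10^(−pH) = 10^(−2.24) = 5.754e-03 M. For HA ⇌ H⁺ + A⁻, Ka = [H⁺][A⁻]/[HA] = [H⁺]² / ([HA]₀ − [H⁺]) = (5.754e-03)² / (0.086 − 5.754e-03) = 4.13e-04.

K_a = 4.13e-04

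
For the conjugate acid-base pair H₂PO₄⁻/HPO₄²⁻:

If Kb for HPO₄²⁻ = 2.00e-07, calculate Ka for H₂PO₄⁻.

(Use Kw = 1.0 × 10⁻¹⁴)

For a conjugate pair Ka × Kb = Kw, so Ka = Kw/Kb = 1.0 × 10⁻¹⁴ / 2.00e-07 = 5.00e-08.

K_a = 5.00e-08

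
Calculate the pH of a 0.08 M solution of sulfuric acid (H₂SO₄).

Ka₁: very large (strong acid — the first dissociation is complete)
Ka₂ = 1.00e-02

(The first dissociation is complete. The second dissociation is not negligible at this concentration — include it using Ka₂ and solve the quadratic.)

First dissociation is complete: [H⁺]₀ = [HSO₄⁻]₀ = C = 0.08 M. Second dissociation HSO₄⁻ ⇌ H⁺ + SO₄²⁻: let x = [SO₄²⁻]. Ka₂ = (C + x)·x / (C − x) = 1.00e-02 → x² + (C + Ka₂)·x − Ka₂·C = 0 → x² + 0.09000·x − 8.000e-04 = 0. x = (−0.09000 + √(0.09000² + 4 × 8.000e-04)) / 2 = 8.1507e-03 M. [H⁺] = C + x = 0.08 + 8.1507e-03 = 8.8151e-02 M. pH = -log(8.8151e-02) = 1.05.

pH = 1.05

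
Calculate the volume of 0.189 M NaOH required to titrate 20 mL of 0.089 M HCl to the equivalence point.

At equivalence: moles acid = moles base. moles HCl = 0.089 × 20/1000 = 0.00178 mol. V_base = moles / 0.189 × 1000 = 9.4 mL.

V_{base} = 9.4 mL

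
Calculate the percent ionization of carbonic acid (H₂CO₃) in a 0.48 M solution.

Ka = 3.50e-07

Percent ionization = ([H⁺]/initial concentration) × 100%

Using Ka equilibrium: x² + Ka×x - Ka×C = 0. Solving: [H⁺] = 4.0970e-04. Percent = (4.0970e-04/0.48) × 100

Percent ionization = 0.0854%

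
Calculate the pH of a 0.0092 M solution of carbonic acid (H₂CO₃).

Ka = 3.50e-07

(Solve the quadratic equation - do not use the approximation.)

x² + Ka×x - Ka×C = 0. Using quadratic formula: [H⁺] = 5.6570e-05

pH = 4.25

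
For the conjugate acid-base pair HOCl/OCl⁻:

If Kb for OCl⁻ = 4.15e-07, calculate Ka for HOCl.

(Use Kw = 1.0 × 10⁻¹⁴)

For a conjugate pair Ka × Kb = Kw, so Ka = Kw/Kb = 1.0 × 10⁻¹⁴ / 4.15e-07 = 2.41e-08.

K_a = 2.41e-08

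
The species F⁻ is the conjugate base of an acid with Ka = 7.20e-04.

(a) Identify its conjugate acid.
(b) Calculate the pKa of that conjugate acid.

(a) The conjugate acid is formed by adding one H⁺ to F⁻, giving HF. (b) pKa = -log(Ka) = -log(7.20e-04) = 3.14.

Conjugate acid: HF; pK_a = 3.14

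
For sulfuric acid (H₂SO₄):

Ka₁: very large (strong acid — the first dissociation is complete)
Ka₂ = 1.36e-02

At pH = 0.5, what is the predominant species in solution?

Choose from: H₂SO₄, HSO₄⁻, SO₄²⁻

The first dissociation is complete, so H₂SO₄ itself is never the predominant species in water; pKa₂ = -log(1.36e-02) = 1.87. For a polyprotic acid the predominant species crosses at each pKa: below pKa_n the protonated form dominates, above it the deprotonated form does. At pH = 0.5, the predominant species is HSO₄⁻.

HSO₄⁻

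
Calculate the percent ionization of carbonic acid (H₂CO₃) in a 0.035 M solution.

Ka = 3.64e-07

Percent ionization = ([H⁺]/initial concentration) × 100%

Using Ka equilibrium: x² + Ka×x - Ka×C = 0. Solving: [H⁺] = 1.1269e-04. Percent = (1.1269e-04/0.035) × 100

Percent ionization = 0.322%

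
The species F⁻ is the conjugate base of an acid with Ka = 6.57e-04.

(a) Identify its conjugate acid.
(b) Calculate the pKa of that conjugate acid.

(a) The conjugate acid is formed by adding one H⁺ to F⁻, giving HF. (b) pKa = -log(Ka) = -log(6.57e-04) = 3.18.

Conjugate acid: HF; pK_a = 3.18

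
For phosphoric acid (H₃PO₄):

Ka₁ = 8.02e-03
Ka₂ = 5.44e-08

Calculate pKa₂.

pKa₂ = -log(Ka₂) = -log(5.44e-08) = 7.26.

pK_{a2} = 7.26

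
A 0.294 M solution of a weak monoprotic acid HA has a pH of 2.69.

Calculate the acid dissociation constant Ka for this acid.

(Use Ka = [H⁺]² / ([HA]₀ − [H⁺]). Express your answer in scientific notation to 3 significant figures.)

[H⁺] = 10^(−pH) = 10^(−2.69) = 2.042e-03 M. For HA ⇌ H⁺ + A⁻, Ka = [H⁺][A⁻]/[HA] = [H⁺]² / ([HA]₀ − [H⁺]) = (2.042e-03)² / (0.294 − 2.042e-03) = 1.43e-05.

K_a = 1.43e-05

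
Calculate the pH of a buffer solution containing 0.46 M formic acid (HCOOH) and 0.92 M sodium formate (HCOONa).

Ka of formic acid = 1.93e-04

pKa = -log(1.93e-04) = 3.71. pH = pKa + log([A⁻]/[HA]) = 3.71 + log(0.92/0.46)

pH = 4.02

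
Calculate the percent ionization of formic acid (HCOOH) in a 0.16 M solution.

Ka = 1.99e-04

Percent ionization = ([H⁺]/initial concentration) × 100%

Using Ka equilibrium: x² + Ka×x - Ka×C = 0. Solving: [H⁺] = 5.5441e-03. Percent = (5.5441e-03/0.16) × 100

Percent ionization = 3.47%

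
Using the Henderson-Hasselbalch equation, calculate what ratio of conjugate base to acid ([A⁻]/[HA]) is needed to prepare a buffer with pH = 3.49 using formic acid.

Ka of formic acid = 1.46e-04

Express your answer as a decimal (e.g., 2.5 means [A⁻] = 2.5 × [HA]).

pKa = -log(1.46e-04) = 3.8356. pH = pKa + log([A⁻]/[HA]), so log([A⁻]/[HA]) = pH − pKa = 3.49 − 3.8356 = -0.3456. [A⁻]/[HA] = 10^(-0.3456) = 0.451

[A⁻]/[HA] = 0.451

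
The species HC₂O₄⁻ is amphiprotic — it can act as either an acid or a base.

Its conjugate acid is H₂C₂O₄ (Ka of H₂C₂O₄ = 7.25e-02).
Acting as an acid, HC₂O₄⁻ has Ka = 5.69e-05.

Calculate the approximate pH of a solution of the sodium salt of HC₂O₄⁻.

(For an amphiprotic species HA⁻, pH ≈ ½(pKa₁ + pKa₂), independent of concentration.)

pKa₁ = -log(7.25e-02) = 1.14; pKa₂ = -log(5.69e-05) = 4.24. For an amphiprotic species, pH ≈ ½(pKa₁ + pKa₂) = ½(1.14 + 4.24) = 2.69.

pH = 2.69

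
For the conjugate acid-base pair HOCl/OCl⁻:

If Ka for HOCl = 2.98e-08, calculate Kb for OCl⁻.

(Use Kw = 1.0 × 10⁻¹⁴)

For a conjugate pair Ka × Kb = Kw, so Kb = Kw/Ka = 1.0 × 10⁻¹⁴ / 2.98e-08 = 3.36e-07.

K_b = 3.36e-07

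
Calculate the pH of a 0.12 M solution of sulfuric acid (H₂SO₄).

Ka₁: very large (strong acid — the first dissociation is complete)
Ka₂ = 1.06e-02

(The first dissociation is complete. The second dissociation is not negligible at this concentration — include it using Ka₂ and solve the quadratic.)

First dissociation is complete: [H⁺]₀ = [HSO₄⁻]₀ = C = 0.12 M. Second dissociation HSO₄⁻ ⇌ H⁺ + SO₄²⁻: let x = [SO₄²⁻]. Ka₂ = (C + x)·x / (C − x) = 1.06e-02 → x² + (C + Ka₂)·x − Ka₂·C = 0 → x² + 0.13060·x − 1.272e-03 = 0. x = (−0.13060 + √(0.13060² + 4 × 1.272e-03)) / 2 = 9.1049e-03 M. [H⁺] = C + x = 0.12 + 9.1049e-03 = 1.2910e-01 M. pH = -log(1.2910e-01) = 0.89.

pH = 0.89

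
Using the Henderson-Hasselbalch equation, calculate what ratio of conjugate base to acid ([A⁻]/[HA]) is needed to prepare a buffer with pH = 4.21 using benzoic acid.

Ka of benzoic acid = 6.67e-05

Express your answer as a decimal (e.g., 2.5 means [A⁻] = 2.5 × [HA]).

pKa = -log(6.67e-05) = 4.1759. pH = pKa + log([A⁻]/[HA]), so log([A⁻]/[HA]) = pH − pKa = 4.21 − 4.1759 = 0.0341. [A⁻]/[HA] = 10^(0.0341) = 1.08

[A⁻]/[HA] = 1.08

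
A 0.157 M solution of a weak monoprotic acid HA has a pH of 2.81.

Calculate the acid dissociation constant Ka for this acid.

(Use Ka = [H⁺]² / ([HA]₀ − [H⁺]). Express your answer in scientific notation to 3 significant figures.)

[H⁺] = 10^(−pH) = 10^(−2.81) = 1.549e-03 M. For HA ⇌ H⁺ + A⁻, Ka = [H⁺][A⁻]/[HA] = [H⁺]² / ([HA]₀ − [H⁺]) = (1.549e-03)² / (0.157 − 1.549e-03) = 1.54e-05.

K_a = 1.54e-05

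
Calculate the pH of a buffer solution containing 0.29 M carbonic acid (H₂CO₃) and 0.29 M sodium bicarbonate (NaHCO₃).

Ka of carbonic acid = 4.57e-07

pKa = -log(4.57e-07) = 6.34. pH = pKa + log([A⁻]/[HA]) = 6.34 + log(0.29/0.29)

pH = 6.34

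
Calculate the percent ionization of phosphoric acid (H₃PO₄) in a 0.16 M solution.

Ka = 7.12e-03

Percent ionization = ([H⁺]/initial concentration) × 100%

Using Ka equilibrium: x² + Ka×x - Ka×C = 0. Solving: [H⁺] = 3.0379e-02. Percent = (3.0379e-02/0.16) × 100

Percent ionization = 19%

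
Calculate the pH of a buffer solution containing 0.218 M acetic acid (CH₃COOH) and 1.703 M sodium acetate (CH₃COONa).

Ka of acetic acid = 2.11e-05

pKa = -log(2.11e-05) = 4.68. pH = pKa + log([A⁻]/[HA]) = 4.68 + log(1.703/0.218)

pH = 5.57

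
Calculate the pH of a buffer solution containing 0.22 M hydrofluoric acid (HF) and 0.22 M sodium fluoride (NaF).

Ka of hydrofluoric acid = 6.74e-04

pKa = -log(6.74e-04) = 3.17. pH = pKa + log([A⁻]/[HA]) = 3.17 + log(0.22/0.22)

pH = 3.17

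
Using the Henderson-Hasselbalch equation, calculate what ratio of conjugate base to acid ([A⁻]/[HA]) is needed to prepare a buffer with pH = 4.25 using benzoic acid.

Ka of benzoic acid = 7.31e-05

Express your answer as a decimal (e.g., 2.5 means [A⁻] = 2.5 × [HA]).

pKa = -log(7.31e-05) = 4.1361. pH = pKa + log([A⁻]/[HA]), so log([A⁻]/[HA]) = pH − pKa = 4.25 − 4.1361 = 0.1139. [A⁻]/[HA] = 10^(0.1139) = 1.30

[A⁻]/[HA] = 1.30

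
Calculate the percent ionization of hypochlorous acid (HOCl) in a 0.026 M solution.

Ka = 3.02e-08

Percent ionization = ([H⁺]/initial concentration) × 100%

Using Ka equilibrium: x² + Ka×x - Ka×C = 0. Solving: [H⁺] = 2.8006e-05. Percent = (2.8006e-05/0.026) × 100

Percent ionization = 0.108%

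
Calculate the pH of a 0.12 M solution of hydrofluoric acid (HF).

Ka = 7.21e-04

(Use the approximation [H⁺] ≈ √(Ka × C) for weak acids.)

[H⁺] = √(Ka × C) = √(7.21e-04 × 0.12) = 9.3016e-03. pH = -log(9.3016e-03)

pH = 2.03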